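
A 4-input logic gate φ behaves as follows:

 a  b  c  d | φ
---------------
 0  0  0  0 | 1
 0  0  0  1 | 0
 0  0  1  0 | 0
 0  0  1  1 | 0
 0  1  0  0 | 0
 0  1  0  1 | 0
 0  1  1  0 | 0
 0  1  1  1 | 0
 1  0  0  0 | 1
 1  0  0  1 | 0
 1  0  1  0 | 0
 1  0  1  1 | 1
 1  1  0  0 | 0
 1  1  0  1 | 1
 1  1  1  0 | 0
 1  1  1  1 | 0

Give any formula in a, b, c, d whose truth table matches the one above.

φ=1 on 4 inputs: (0,0,0,0), (1,0,0,0), (1,0,1,1), (1,1,0,1). Reading each as a conjunction of literals (¬a·¬b·¬c·¬d, a·¬b·¬c·¬d, a·¬b·c·d, a·b·¬c·d) and taking the OR gives the canonical DNF.

φ(a, b, c, d) = (((((~a & ~b) & ~c) & ~d) | (((a & ~b) & ~c) & ~d)) | (((a & ~b) & c) & d)) | (((a & b) & ~c) & d)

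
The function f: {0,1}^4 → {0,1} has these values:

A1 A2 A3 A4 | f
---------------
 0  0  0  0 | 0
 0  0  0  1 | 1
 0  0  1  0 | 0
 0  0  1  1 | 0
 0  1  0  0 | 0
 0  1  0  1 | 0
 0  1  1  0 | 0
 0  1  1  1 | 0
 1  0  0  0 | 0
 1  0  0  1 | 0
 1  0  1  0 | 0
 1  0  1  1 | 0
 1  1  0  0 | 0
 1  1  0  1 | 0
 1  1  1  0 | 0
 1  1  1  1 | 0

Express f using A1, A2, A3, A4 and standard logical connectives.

f(A1, A2, A3, A4) = ((¬A1 ∧ ¬A2) ∧ ¬A3) ∧ A4

f is 1 on exactly one input, (0,0,0,1), whose minterm is ¬A1·¬A2·¬A3·A4. So f is just that conjunction.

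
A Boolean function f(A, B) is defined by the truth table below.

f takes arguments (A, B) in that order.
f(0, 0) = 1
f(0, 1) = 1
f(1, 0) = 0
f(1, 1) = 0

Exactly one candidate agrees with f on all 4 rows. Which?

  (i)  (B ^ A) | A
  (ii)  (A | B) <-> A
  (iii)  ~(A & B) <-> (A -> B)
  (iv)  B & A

iii

(i): at (0,0) it gives 0, but f = 1 — eliminated.
(ii): at (0,1) it gives 0, but f = 1 — eliminated.
(iv): at (0,0) it gives 0, but f = 1 — eliminated.
Only (iii) survives; checking it on all 4 rows confirms it matches f.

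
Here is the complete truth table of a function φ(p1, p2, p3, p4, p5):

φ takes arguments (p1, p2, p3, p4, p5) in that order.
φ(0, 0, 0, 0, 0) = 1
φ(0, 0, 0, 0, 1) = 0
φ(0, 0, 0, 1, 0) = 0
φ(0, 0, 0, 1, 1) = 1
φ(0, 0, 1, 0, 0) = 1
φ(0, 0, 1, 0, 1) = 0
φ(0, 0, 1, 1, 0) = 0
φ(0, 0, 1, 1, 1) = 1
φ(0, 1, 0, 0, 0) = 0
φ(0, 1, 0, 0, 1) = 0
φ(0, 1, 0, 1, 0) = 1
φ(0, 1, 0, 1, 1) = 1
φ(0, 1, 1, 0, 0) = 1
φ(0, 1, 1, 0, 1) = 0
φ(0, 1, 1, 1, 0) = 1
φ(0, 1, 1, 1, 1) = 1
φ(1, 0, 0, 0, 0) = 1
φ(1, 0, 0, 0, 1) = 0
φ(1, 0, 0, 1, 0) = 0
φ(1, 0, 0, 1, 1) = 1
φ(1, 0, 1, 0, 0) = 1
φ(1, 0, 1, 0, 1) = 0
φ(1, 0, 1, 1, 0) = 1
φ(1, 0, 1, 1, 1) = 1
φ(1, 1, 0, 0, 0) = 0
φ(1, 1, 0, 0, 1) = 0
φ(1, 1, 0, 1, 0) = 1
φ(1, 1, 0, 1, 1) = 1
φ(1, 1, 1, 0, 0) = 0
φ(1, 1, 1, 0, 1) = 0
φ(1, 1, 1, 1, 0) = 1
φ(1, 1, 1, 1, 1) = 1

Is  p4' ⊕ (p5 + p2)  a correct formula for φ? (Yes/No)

No

Evaluate p4' ⊕ (p5 + p2) on each row and compare to φ:
  p1=0, p2=0, p3=0, p4=0, p5=0: formula gives 1, φ = 1 ✓
  p1=0, p2=0, p3=0, p4=0, p5=1: formula gives 0, φ = 0 ✓
  p1=0, p2=0, p3=0, p4=1, p5=0: formula gives 0, φ = 0 ✓
  p1=0, p2=0, p3=0, p4=1, p5=1: formula gives 1, φ = 1 ✓
  …
  p1=0, p2=1, p3=1, p4=0, p5=0: formula gives 0, but φ = 1 ✗
A single disagreement suffices: at (0,1,1,0,0) they differ, so the formula does not compute φ.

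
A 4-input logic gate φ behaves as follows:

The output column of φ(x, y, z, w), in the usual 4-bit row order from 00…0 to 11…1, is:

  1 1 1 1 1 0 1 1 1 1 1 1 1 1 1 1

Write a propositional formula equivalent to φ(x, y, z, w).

φ(x, y, z, w) = ~(((~x & y) & ~z) & w)

φ is 0 on exactly one input, (0,1,0,1), whose minterm is ¬x·y·¬z·w. So φ is the negation of that single conjunction.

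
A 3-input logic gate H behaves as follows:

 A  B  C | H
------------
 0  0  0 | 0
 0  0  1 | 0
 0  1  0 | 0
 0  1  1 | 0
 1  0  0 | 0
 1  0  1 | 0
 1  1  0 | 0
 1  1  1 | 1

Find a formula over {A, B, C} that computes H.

H(A, B, C) = (A AND B) AND C

The output is 1 only when every input is 1 — the AND of all inputs.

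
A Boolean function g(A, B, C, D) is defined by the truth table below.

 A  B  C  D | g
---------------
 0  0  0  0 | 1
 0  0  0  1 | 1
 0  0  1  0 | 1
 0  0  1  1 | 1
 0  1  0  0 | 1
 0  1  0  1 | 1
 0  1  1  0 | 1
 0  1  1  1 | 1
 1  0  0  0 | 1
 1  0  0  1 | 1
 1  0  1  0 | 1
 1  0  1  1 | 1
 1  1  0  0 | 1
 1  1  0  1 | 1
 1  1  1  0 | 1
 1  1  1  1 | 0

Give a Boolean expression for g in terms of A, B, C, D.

g(A, B, C, D) = (((A · B) · C) · D)'

The output is 0 only when every input is 1 — NAND of all inputs.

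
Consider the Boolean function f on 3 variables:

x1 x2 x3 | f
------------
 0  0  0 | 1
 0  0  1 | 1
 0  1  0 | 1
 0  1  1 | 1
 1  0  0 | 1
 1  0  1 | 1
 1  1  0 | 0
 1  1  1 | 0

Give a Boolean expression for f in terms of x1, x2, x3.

f(x1, x2, x3) = ~(((x1 & x2) & ~x3) | ((x1 & x2) & x3))

f is 0 on only 2 rows — (1,1,0), (1,1,1). Writing each as a minterm (x1·x2·¬x3, x1·x2·x3) and OR-ing them characterizes exactly where f=0, so f is the negation of that disjunction.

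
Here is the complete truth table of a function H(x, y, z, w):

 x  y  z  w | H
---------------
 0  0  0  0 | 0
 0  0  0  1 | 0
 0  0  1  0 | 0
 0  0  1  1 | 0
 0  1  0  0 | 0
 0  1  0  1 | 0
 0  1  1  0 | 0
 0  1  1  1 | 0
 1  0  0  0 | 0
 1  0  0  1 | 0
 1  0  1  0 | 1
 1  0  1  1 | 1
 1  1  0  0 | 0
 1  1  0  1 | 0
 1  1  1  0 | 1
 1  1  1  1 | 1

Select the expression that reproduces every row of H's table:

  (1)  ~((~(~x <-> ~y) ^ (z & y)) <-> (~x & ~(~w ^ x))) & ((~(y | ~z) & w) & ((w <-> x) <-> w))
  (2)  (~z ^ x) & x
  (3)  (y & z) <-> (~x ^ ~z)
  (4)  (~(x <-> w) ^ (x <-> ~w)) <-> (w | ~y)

2

(1) fails at (1,0,1,0): the formula yields 0, H is 1.
(3) fails at (0,0,0,0): the formula yields 1, H is 0.
(4) fails at (0,1,0,0): the formula yields 1, H is 0.
Only (2) survives; checking it on all 16 rows confirms it matches H.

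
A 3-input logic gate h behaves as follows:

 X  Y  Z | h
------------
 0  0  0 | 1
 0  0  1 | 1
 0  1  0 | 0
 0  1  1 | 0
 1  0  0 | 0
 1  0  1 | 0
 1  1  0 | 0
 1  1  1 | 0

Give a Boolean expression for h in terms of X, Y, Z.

h(X, Y, Z) = ((NOT X AND NOT Y) AND NOT Z) OR ((NOT X AND NOT Y) AND Z)

h=1 on 2 inputs: (0,0,0), (0,0,1). Reading each as a conjunction of literals (¬X·¬Y·¬Z, ¬X·¬Y·Z) and taking the OR gives the canonical DNF.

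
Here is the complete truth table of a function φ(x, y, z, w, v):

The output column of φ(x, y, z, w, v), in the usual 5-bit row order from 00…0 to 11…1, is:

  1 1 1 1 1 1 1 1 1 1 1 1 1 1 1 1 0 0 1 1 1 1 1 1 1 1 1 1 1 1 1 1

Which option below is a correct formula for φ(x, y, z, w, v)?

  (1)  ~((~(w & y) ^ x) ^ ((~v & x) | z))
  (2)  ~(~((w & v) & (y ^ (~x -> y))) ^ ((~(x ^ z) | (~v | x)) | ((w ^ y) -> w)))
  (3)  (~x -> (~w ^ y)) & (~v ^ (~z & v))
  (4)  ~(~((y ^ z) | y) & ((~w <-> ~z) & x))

(1) disagrees with φ on (0,0,0,0,0) (formula → 0, table → 1); rule it out.
(2) disagrees with φ on (0,1,1,0,1) (formula → 0, table → 1); rule it out.
(3) disagrees with φ on (0,0,0,1,0) (formula → 0, table → 1); rule it out.
(4) is the remaining candidate, and it agrees with φ on all 32 inputs.

4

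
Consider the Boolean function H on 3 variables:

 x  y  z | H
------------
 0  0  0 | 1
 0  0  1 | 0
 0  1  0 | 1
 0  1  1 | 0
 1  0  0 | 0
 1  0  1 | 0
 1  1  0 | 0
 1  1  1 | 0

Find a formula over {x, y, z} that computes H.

H(x, y, z) = ((~x & ~y) & ~z) | ((~x & y) & ~z)

Collect the rows where H=1 — (0,0,0), (0,1,0) — and write one minterm per row: ¬x·¬y·¬z, ¬x·y·¬z. Their union (logical OR) reproduces the table exactly.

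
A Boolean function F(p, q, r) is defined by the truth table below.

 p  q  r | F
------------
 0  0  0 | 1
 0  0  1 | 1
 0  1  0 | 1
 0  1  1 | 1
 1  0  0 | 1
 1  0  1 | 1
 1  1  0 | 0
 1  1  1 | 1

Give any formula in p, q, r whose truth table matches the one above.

Only row (1,1,0) gives 0. So F is 1 everywhere except there — the complement of the minterm p·q·¬r.

F(p, q, r) = NOT ((p AND q) AND NOT r)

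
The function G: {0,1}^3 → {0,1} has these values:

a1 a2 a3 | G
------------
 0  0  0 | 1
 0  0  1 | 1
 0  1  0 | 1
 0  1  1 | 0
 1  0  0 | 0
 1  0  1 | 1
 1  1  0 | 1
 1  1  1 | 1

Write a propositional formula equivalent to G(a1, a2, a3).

G(a1, a2, a3) = NOT (((NOT a1 AND a2) AND a3) OR ((a1 AND NOT a2) AND NOT a3))

There are just 2 zero rows: (0,1,1), (1,0,0). Their minterms are ¬a1·a2·a3, a1·¬a2·¬a3; the OR of those covers precisely the 0-outputs, and negating it yields G.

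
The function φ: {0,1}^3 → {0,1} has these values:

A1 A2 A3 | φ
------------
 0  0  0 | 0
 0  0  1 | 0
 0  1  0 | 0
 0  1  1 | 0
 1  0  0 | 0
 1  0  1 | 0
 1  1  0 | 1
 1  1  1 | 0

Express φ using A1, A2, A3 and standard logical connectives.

φ(A1, A2, A3) = (A1 ∧ A2) ∧ ¬A3

Only row (1,1,0) gives 1. That row's minterm A1·A2·¬A3 is φ directly.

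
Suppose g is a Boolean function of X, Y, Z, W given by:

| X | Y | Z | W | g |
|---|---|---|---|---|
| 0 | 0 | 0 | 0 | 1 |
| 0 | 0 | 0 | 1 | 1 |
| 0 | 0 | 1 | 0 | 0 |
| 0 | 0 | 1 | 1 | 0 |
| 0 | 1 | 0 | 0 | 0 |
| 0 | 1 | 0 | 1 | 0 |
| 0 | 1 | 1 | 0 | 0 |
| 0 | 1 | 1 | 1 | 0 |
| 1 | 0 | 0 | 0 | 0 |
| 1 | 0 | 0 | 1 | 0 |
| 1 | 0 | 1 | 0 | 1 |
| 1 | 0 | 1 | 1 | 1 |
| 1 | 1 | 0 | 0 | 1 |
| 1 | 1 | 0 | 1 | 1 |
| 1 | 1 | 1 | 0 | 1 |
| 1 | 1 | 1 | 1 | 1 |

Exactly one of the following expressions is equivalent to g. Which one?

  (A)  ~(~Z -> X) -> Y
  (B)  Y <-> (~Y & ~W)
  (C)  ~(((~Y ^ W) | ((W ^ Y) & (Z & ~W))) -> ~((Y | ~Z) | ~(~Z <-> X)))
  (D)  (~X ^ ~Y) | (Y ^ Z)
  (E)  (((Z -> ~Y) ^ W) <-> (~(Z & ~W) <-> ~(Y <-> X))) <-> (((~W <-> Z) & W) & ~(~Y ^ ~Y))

(A): at (0,0,0,0) it gives 0, but g = 1 — eliminated.
(B): at (0,0,0,0) it gives 0, but g = 1 — eliminated.
(C): at (0,0,0,1) it gives 0, but g = 1 — eliminated.
(D): at (0,0,0,0) it gives 0, but g = 1 — eliminated.
Only (E) survives; checking it on all 16 rows confirms it matches g.

E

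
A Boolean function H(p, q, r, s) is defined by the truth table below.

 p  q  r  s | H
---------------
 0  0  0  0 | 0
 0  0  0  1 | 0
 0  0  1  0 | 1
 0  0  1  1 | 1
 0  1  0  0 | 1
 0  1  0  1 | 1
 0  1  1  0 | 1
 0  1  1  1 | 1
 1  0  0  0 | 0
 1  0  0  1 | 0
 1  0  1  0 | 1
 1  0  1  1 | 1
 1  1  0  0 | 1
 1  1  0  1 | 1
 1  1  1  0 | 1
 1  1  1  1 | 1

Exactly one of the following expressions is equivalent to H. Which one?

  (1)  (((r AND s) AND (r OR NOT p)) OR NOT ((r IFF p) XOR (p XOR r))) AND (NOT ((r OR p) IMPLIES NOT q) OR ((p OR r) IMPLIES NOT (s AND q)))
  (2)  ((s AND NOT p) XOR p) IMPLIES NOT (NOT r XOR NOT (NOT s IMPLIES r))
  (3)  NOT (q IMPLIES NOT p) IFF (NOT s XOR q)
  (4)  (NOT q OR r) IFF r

4

(1): at (0,0,1,0) it gives 0, but H = 1 — eliminated.
(2): at (0,0,0,0) it gives 1, but H = 0 — eliminated.
(3): at (0,0,0,1) it gives 1, but H = 0 — eliminated.
(4) is the remaining candidate, and it agrees with H on all 16 inputs.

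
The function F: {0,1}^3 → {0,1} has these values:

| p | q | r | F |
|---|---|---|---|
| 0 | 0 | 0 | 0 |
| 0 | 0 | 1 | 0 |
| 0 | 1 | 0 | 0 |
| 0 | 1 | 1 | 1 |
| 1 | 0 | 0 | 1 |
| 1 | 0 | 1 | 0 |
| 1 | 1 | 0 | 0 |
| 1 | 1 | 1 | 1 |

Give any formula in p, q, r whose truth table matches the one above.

F(p, q, r) = (((¬p ∧ q) ∧ r) ∨ ((p ∧ ¬q) ∧ ¬r)) ∨ ((p ∧ q) ∧ r)

F=1 on 3 inputs: (0,1,1), (1,0,0), (1,1,1). Reading each as a conjunction of literals (¬p·q·r, p·¬q·¬r, p·q·r) and taking the OR gives the canonical DNF.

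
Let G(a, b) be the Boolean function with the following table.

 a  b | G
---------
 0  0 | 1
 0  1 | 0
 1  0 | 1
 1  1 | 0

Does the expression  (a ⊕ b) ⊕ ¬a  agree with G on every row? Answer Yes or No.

Yes

Evaluate (a ⊕ b) ⊕ ¬a on each row and compare to G:
  a=0, b=0: formula gives 1, G = 1 ✓
  a=0, b=1: formula gives 0, G = 0 ✓
  a=1, b=0: formula gives 1, G = 1 ✓
  a=1, b=1: formula gives 0, G = 0 ✓
All 4 rows match — the expression computes G exactly.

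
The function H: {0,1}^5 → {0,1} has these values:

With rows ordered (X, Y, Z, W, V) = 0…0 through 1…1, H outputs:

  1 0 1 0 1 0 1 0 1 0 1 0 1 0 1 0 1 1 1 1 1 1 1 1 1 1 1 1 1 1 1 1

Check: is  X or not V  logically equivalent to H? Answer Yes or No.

Check the formula against H row by row:
  X=0, Y=0, Z=0, W=0, V=0: formula gives 1, H = 1 ✓
  X=0, Y=0, Z=0, W=0, V=1: formula gives 0, H = 0 ✓
  X=0, Y=0, Z=0, W=1, V=0: formula gives 1, H = 1 ✓
  X=0, Y=0, Z=0, W=1, V=1: formula gives 0, H = 0 ✓
  … (the remaining 28 rows also agree.)
All 32 rows match — the expression computes H exactly.

Yes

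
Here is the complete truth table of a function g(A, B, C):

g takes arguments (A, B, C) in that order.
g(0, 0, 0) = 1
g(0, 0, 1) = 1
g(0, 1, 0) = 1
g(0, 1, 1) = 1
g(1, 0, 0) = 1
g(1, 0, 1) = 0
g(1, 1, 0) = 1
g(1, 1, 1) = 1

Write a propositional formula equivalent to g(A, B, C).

g(A, B, C) = ~((A & ~B) & C)

g is 0 on exactly one input, (1,0,1), whose minterm is A·¬B·C. So g is the negation of that single conjunction.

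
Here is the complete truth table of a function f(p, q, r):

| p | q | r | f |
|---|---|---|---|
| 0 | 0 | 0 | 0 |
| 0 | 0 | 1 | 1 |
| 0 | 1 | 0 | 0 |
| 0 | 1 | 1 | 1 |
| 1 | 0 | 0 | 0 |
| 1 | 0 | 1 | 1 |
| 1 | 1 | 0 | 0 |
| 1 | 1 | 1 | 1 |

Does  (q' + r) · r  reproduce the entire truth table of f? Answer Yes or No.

Yes

Test each input against both f and the formula:
  p=0, q=0, r=0: formula gives 0, f = 0 ✓
  p=0, q=0, r=1: formula gives 1, f = 1 ✓
  p=0, q=1, r=0: formula gives 0, f = 0 ✓
  p=0, q=1, r=1: formula gives 1, f = 1 ✓
  p=1, q=0, r=0: formula gives 0, f = 0 ✓
  …and likewise for the remaining 3 rows.
All 8 rows match — the expression computes f exactly.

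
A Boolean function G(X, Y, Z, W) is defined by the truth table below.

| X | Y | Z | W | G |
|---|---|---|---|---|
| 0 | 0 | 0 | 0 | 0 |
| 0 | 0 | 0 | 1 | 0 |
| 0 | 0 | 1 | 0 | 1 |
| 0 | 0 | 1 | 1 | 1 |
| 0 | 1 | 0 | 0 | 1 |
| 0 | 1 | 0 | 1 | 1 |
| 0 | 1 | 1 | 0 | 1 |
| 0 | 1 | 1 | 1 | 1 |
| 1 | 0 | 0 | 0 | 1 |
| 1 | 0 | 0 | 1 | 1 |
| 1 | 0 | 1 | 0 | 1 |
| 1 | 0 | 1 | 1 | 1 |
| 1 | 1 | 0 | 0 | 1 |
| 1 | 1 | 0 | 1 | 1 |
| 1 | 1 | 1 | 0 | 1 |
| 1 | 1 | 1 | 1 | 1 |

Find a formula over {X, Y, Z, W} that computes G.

G is 0 on only 2 rows — (0,0,0,0), (0,0,0,1). Writing each as a minterm (¬X·¬Y·¬Z·¬W, ¬X·¬Y·¬Z·W) and OR-ing them characterizes exactly where G=0, so G is the negation of that disjunction.

G(X, Y, Z, W) = ~((((~X & ~Y) & ~Z) & ~W) | (((~X & ~Y) & ~Z) & W))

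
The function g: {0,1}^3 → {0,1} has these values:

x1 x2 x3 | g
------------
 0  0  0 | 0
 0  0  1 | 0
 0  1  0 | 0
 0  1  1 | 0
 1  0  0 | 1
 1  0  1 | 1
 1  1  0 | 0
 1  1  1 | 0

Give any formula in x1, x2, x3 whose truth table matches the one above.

g(x1, x2, x3) = ((x1 ∧ ¬x2) ∧ ¬x3) ∨ ((x1 ∧ ¬x2) ∧ x3)

Collect the rows where g=1 — (1,0,0), (1,0,1) — and write one minterm per row: x1·¬x2·¬x3, x1·¬x2·x3. Their union (logical OR) reproduces the table exactly.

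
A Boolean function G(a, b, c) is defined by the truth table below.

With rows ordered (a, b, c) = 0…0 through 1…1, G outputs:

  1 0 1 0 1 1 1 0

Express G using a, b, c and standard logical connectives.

G(a, b, c) = not ((((not a and not b) and c) or ((not a and b) and c)) or ((a and b) and c))

G is 0 on only 3 rows — (0,0,1), (0,1,1), (1,1,1). Writing each as a minterm (¬a·¬b·c, ¬a·b·c, a·b·c) and OR-ing them characterizes exactly where G=0, so G is the negation of that disjunction.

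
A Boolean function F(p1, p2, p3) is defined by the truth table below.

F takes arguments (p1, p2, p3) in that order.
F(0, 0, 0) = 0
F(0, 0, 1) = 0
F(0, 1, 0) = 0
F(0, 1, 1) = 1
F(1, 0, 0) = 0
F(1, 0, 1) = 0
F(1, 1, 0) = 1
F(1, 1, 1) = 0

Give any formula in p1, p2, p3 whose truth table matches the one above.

F(p1, p2, p3) = ((NOT p1 AND p2) AND p3) OR ((p1 AND p2) AND NOT p3)

The 1-rows are (0,1,1), (1,1,0). Each contributes one minterm — ¬p1·p2·p3; p1·p2·¬p3 — and their disjunction is a sum-of-products form of F.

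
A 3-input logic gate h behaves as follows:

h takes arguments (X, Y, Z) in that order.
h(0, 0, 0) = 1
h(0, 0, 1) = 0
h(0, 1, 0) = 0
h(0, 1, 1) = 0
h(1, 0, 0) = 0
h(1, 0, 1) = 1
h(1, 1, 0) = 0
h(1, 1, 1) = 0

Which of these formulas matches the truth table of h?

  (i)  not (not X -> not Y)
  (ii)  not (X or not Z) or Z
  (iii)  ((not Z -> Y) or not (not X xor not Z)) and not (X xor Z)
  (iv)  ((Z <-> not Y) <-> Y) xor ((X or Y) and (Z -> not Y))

iv

(i) disagrees with h on (0,0,0) (formula → 0, table → 1); rule it out.
(ii) disagrees with h on (0,0,0) (formula → 0, table → 1); rule it out.
(iii) disagrees with h on (0,1,0) (formula → 1, table → 0); rule it out.
Only (iv) survives; checking it on all 8 rows confirms it matches h.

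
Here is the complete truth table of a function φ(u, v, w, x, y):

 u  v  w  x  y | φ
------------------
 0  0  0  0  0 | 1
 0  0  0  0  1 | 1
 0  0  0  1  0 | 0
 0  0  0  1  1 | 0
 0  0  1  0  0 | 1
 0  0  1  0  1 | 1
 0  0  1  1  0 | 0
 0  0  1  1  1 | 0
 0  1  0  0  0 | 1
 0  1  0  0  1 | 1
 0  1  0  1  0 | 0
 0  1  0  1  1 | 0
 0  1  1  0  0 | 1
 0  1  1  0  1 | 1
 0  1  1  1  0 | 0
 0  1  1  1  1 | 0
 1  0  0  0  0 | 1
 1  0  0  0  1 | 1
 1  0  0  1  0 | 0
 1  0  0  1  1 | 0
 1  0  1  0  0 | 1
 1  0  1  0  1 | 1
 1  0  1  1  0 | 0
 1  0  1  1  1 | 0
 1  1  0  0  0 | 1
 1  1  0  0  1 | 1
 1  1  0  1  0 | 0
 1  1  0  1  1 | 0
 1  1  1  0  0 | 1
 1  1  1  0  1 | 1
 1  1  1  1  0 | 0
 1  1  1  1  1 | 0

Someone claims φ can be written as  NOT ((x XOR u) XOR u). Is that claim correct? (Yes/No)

Check the formula against φ row by row:
  u=0, v=0, w=0, x=0, y=0: formula gives 1, φ = 1 ✓
  u=0, v=0, w=0, x=0, y=1: formula gives 1, φ = 1 ✓
  u=0, v=0, w=0, x=1, y=0: formula gives 0, φ = 0 ✓
  u=0, v=0, w=0, x=1, y=1: formula gives 0, φ = 0 ✓
  …and likewise for the remaining 28 rows.
All 32 rows match — the expression computes φ exactly.

Yes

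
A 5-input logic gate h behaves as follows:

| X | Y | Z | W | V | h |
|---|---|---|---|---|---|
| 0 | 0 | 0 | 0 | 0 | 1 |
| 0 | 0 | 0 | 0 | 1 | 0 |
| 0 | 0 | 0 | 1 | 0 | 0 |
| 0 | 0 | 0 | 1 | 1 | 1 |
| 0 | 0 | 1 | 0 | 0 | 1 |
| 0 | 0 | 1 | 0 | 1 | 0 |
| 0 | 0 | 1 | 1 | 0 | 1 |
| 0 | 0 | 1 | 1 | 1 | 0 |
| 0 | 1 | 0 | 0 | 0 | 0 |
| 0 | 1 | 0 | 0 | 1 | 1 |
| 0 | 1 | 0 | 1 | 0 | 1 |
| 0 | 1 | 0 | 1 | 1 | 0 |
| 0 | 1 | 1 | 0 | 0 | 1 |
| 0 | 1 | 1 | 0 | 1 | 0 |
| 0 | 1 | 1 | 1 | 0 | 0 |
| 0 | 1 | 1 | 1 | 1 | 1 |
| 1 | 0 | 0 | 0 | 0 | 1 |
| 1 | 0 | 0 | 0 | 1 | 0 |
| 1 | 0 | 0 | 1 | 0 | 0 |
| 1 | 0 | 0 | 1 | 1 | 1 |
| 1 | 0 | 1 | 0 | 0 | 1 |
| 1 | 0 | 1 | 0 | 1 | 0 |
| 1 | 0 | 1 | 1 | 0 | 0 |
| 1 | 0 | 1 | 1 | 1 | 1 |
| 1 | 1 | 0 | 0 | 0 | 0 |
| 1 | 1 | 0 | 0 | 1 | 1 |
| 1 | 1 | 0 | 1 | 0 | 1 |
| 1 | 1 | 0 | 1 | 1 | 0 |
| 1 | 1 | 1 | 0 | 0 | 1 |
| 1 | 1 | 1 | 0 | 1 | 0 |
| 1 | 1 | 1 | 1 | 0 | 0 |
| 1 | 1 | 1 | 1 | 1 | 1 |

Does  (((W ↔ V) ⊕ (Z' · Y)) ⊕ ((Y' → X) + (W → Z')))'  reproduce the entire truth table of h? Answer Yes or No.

Yes

Evaluate (((W ↔ V) ⊕ (Z' · Y)) ⊕ ((Y' → X) + (W → Z')))' on each row and compare to h:
  X=0, Y=0, Z=0, W=0, V=0: formula gives 1, h = 1 ✓
  X=0, Y=0, Z=0, W=0, V=1: formula gives 0, h = 0 ✓
  X=0, Y=0, Z=0, W=1, V=0: formula gives 0, h = 0 ✓
  X=0, Y=0, Z=0, W=1, V=1: formula gives 1, h = 1 ✓
  …and likewise for the remaining 28 rows.
All 32 rows match — the expression computes h exactly.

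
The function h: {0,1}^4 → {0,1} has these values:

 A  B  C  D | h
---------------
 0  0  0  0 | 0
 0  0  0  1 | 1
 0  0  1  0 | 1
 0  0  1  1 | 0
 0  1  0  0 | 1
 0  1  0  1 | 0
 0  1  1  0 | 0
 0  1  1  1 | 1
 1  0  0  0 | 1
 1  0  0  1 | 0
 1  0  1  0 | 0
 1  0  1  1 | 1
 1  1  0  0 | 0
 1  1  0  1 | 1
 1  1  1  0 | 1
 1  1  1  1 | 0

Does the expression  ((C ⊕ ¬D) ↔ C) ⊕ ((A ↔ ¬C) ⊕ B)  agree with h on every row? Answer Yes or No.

Yes

Check the formula against h row by row:
  A=0, B=0, C=0, D=0: formula gives 0, h = 0 ✓
  A=0, B=0, C=0, D=1: formula gives 1, h = 1 ✓
  A=0, B=0, C=1, D=0: formula gives 1, h = 1 ✓
  A=0, B=0, C=1, D=1: formula gives 0, h = 0 ✓
  …and likewise for the remaining 12 rows.
Every row agrees, so the formula is equivalent.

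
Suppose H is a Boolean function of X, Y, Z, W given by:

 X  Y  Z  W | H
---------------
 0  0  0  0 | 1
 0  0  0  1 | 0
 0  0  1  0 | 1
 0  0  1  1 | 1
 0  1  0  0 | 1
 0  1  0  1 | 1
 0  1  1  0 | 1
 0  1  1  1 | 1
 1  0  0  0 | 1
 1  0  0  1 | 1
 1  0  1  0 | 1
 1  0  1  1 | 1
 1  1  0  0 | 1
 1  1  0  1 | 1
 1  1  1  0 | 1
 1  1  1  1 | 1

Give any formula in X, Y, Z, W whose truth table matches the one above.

H(X, Y, Z, W) = NOT (((NOT X AND NOT Y) AND NOT Z) AND W)

H is 0 on exactly one input, (0,0,0,1), whose minterm is ¬X·¬Y·¬Z·W. So H is the negation of that single conjunction.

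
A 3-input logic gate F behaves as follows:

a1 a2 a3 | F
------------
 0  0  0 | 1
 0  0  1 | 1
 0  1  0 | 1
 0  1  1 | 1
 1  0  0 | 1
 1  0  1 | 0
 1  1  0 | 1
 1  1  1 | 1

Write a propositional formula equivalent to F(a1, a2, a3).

F(a1, a2, a3) = ¬((a1 ∧ ¬a2) ∧ a3)

Only row (1,0,1) gives 0. So F is 1 everywhere except there — the complement of the minterm a1·¬a2·a3.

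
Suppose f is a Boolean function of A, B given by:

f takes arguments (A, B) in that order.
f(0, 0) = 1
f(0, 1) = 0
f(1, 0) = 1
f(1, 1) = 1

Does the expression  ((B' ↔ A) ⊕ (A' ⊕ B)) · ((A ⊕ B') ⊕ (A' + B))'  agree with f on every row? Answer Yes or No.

Test each input against both f and the formula:
  A=0, B=0: formula gives 1, f = 1 ✓
  A=0, B=1: formula gives 0, f = 0 ✓
  A=1, B=0: formula gives 1, f = 1 ✓
  A=1, B=1: formula gives 1, f = 1 ✓
Every row agrees, so the formula is equivalent.

Yes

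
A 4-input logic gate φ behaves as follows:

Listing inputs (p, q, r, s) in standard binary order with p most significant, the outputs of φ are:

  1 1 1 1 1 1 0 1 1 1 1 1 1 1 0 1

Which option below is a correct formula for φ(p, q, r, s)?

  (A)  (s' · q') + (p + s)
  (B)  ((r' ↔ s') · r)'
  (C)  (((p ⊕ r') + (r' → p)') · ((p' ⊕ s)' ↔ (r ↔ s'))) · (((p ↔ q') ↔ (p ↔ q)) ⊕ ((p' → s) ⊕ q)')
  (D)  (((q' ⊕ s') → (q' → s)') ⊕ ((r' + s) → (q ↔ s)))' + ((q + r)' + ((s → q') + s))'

(A) fails at (0,1,0,0): the formula yields 0, φ is 1.
(B) fails at (0,0,1,1): the formula yields 0, φ is 1.
(C) fails at (0,0,0,1): the formula yields 0, φ is 1.
Only (D) survives; checking it on all 16 rows confirms it matches φ.

D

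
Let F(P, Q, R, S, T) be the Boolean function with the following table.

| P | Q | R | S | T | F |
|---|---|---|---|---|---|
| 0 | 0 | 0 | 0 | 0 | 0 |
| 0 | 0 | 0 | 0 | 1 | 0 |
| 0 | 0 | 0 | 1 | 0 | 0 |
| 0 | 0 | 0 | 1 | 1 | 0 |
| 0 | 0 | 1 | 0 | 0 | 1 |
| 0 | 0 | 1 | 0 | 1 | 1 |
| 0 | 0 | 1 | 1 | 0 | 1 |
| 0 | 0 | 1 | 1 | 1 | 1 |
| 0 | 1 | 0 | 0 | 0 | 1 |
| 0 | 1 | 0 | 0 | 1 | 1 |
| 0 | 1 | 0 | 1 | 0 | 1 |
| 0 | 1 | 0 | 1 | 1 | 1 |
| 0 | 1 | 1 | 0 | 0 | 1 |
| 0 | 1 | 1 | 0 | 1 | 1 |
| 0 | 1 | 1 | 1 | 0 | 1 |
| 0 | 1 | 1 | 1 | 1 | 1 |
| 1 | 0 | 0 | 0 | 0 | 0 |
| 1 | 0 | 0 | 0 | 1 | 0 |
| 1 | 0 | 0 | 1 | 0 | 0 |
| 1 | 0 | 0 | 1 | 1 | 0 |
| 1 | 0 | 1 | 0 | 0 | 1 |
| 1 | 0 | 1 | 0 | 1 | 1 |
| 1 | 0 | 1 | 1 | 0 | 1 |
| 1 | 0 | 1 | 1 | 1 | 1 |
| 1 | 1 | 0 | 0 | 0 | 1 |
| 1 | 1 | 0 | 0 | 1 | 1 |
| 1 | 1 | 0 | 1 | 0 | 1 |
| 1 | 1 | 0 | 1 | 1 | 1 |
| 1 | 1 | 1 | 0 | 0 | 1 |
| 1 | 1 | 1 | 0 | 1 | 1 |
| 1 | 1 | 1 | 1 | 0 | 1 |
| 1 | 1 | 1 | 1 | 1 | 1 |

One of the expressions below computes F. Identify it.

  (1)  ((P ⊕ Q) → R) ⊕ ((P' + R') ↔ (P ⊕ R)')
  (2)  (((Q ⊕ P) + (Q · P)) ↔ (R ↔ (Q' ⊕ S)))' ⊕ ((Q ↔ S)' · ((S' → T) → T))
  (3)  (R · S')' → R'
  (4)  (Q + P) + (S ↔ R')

(2) disagrees with F on (0,0,0,1,0) (formula → 1, table → 0); rule it out.
(3) disagrees with F on (0,0,0,0,0) (formula → 1, table → 0); rule it out.
(4) disagrees with F on (0,0,0,1,0) (formula → 1, table → 0); rule it out.
That leaves (1). Evaluating it on every row reproduces the table of F exactly.

1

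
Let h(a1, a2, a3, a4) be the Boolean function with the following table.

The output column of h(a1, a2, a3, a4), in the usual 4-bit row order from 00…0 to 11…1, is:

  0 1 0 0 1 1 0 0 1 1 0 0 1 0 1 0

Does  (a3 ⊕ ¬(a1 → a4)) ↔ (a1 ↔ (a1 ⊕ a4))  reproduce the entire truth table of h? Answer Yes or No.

No

Check the formula against h row by row:
  a1=0, a2=0, a3=0, a4=0: formula gives 0, h = 0 ✓
  a1=0, a2=0, a3=0, a4=1: formula gives 1, h = 1 ✓
  a1=0, a2=0, a3=1, a4=0: formula gives 1, but h = 0 ✗
Since they disagree at (0,0,1,0), the expression is not a correct formula for h.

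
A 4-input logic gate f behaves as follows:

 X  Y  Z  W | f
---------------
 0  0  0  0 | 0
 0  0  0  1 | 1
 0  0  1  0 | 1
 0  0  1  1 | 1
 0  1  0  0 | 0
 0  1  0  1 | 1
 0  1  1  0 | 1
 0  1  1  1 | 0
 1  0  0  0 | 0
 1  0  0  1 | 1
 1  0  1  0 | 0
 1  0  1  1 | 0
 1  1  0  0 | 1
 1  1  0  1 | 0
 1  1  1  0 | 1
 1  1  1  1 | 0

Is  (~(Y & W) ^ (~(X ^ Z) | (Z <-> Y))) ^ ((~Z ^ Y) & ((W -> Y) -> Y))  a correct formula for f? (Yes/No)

Evaluate (~(Y & W) ^ (~(X ^ Z) | (Z <-> Y))) ^ ((~Z ^ Y) & ((W -> Y) -> Y)) on each row and compare to f:
  X=0, Y=0, Z=0, W=0: formula gives 0, f = 0 ✓
  X=0, Y=0, Z=0, W=1: formula gives 1, f = 1 ✓
  X=0, Y=0, Z=1, W=0: formula gives 1, f = 1 ✓
  X=0, Y=0, Z=1, W=1: formula gives 1, f = 1 ✓
  … (the remaining 12 rows also agree.)
Every row agrees, so the formula is equivalent.

Yes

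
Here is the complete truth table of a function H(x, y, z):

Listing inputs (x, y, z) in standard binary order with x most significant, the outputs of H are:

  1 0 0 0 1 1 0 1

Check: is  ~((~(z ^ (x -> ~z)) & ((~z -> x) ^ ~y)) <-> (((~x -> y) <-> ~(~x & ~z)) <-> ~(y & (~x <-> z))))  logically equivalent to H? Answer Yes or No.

Evaluate ~((~(z ^ (x -> ~z)) & ((~z -> x) ^ ~y)) <-> (((~x -> y) <-> ~(~x & ~z)) <-> ~(y & (~x <-> z)))) on each row and compare to H:
  x=0, y=0, z=0: formula gives 1, H = 1 ✓
  x=0, y=0, z=1: formula gives 0, H = 0 ✓
  x=0, y=1, z=0: formula gives 0, H = 0 ✓
  x=0, y=1, z=1: formula gives 1, but H = 0 ✗
A single disagreement suffices: at (0,1,1) they differ, so the formula does not compute H.

No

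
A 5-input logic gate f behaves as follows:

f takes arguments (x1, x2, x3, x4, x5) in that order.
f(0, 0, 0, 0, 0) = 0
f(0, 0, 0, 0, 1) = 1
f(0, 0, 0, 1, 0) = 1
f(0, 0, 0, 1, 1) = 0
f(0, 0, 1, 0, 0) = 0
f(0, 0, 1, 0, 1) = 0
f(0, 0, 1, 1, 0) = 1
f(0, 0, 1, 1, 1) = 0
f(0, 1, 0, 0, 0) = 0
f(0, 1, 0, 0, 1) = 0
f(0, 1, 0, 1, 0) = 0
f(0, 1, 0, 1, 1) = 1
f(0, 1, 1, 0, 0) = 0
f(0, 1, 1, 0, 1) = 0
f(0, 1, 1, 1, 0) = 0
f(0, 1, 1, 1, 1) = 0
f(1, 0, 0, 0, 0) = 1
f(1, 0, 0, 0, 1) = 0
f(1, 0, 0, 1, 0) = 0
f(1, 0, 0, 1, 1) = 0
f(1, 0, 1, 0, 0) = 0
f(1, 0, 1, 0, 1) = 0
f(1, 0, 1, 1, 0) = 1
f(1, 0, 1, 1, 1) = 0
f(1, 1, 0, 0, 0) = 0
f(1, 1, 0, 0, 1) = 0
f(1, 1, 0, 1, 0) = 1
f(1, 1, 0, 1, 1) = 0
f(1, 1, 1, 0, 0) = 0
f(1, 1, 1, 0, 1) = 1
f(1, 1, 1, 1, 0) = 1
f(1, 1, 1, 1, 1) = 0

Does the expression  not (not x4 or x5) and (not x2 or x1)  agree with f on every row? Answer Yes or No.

Evaluate not (not x4 or x5) and (not x2 or x1) on each row and compare to f:
  x1=0, x2=0, x3=0, x4=0, x5=0: formula gives 0, f = 0 ✓
  x1=0, x2=0, x3=0, x4=0, x5=1: formula gives 0, but f = 1 ✗
Since they disagree at (0,0,0,0,1), the expression is not a correct formula for f.

No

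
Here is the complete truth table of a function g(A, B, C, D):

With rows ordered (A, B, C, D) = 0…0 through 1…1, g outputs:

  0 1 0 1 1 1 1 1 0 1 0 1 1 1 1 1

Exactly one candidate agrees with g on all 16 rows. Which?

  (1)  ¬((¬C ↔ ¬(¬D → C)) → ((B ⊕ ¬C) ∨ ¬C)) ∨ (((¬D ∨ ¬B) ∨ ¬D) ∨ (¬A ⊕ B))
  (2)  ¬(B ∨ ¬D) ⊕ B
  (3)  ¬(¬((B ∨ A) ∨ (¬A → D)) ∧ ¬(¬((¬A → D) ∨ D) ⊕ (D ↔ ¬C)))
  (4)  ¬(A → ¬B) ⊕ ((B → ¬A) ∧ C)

(1) fails at (0,0,0,0): the formula yields 1, g is 0.
(3) fails at (0,0,0,0): the formula yields 1, g is 0.
(4) fails at (0,0,0,1): the formula yields 0, g is 1.
That leaves (2). Evaluating it on every row reproduces the table of g exactly.

2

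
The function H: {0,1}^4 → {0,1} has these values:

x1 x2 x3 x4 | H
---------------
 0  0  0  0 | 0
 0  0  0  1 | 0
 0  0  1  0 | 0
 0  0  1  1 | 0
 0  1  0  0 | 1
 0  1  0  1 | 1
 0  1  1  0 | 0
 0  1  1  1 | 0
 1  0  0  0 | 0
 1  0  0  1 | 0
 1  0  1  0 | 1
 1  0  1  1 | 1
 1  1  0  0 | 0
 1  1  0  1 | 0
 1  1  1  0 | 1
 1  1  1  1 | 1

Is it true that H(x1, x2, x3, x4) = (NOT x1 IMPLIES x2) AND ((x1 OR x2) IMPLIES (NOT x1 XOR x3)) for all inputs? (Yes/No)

Yes

Test each input against both H and the formula:
  x1=0, x2=0, x3=0, x4=0: formula gives 0, H = 0 ✓
  x1=0, x2=0, x3=0, x4=1: formula gives 0, H = 0 ✓
  x1=0, x2=0, x3=1, x4=0: formula gives 0, H = 0 ✓
  x1=0, x2=0, x3=1, x4=1: formula gives 0, H = 0 ✓
  … (the remaining 12 rows also agree.)
No disagreement on any input; they are logically equivalent.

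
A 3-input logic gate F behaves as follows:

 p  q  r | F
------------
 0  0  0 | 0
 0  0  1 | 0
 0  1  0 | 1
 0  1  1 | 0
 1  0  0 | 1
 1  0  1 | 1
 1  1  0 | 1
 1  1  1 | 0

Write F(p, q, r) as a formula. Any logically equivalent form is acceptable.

Collect the rows where F=1 — (0,1,0), (1,0,0), (1,0,1), (1,1,0) — and write one minterm per row: ¬p·q·¬r, p·¬q·¬r, p·¬q·r, p·q·¬r. Their union (logical OR) reproduces the table exactly.

F(p, q, r) = ((((¬p ∧ q) ∧ ¬r) ∨ ((p ∧ ¬q) ∧ ¬r)) ∨ ((p ∧ ¬q) ∧ r)) ∨ ((p ∧ q) ∧ ¬r)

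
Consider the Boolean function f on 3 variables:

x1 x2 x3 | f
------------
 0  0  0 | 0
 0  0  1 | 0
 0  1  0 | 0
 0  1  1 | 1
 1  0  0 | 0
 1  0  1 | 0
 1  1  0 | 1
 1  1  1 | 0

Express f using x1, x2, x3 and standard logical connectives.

Collect the rows where f=1 — (0,1,1), (1,1,0) — and write one minterm per row: ¬x1·x2·x3, x1·x2·¬x3. Their union (logical OR) reproduces the table exactly.

f(x1, x2, x3) = ((x1' · x2) · x3) + ((x1 · x2) · x3')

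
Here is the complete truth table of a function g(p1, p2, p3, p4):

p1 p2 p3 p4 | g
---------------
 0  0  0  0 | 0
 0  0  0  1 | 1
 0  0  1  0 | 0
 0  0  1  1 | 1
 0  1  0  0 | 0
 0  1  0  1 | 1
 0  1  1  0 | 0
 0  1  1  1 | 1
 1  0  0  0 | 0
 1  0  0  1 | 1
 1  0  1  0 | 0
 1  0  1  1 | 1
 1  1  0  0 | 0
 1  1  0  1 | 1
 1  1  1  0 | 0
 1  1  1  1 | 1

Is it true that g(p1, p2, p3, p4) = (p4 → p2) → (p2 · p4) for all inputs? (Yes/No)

Yes

Test each input against both g and the formula:
  p1=0, p2=0, p3=0, p4=0: formula gives 0, g = 0 ✓
  p1=0, p2=0, p3=0, p4=1: formula gives 1, g = 1 ✓
  p1=0, p2=0, p3=1, p4=0: formula gives 0, g = 0 ✓
  p1=0, p2=0, p3=1, p4=1: formula gives 1, g = 1 ✓
  … (the remaining 12 rows also agree.)
All 16 rows match — the expression computes g exactly.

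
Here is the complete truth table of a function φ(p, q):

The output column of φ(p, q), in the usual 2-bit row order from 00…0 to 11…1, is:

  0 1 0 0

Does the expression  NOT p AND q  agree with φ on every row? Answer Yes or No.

Check the formula against φ row by row:
  p=0, q=0: formula gives 0, φ = 0 ✓
  p=0, q=1: formula gives 1, φ = 1 ✓
  p=1, q=0: formula gives 0, φ = 0 ✓
  p=1, q=1: formula gives 0, φ = 0 ✓
No disagreement on any input; they are logically equivalent.

Yes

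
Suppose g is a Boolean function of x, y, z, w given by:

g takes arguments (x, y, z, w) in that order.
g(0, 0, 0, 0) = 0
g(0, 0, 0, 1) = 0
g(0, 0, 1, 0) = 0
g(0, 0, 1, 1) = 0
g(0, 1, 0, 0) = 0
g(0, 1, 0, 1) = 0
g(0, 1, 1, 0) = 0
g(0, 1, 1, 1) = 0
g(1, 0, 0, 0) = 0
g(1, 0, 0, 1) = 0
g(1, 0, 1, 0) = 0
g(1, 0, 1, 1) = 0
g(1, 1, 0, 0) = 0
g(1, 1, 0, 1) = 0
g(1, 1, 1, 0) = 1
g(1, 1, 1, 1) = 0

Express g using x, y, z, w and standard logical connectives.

g is 1 on exactly one input, (1,1,1,0), whose minterm is x·y·z·¬w. So g is just that conjunction.

g(x, y, z, w) = ((x AND y) AND z) AND NOT w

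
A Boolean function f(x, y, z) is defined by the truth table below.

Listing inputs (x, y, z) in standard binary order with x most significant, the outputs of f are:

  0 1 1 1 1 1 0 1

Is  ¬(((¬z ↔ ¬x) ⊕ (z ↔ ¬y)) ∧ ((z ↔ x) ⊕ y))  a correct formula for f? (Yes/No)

Yes

Test each input against both f and the formula:
  x=0, y=0, z=0: formula gives 0, f = 0 ✓
  x=0, y=0, z=1: formula gives 1, f = 1 ✓
  x=0, y=1, z=0: formula gives 1, f = 1 ✓
  x=0, y=1, z=1: formula gives 1, f = 1 ✓
  x=1, y=0, z=0: formula gives 1, f = 1 ✓
  … (the remaining 3 rows also agree.)
Every row agrees, so the formula is equivalent.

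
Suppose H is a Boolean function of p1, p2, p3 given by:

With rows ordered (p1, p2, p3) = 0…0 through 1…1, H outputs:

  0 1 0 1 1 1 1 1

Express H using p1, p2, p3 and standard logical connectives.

H(p1, p2, p3) = NOT (((NOT p1 AND NOT p2) AND NOT p3) OR ((NOT p1 AND p2) AND NOT p3))

The 0-rows are (0,0,0), (0,1,0). Take each as a conjunction (¬p1·¬p2·¬p3, ¬p1·p2·¬p3), form their disjunction, and complement — that gives a formula that is 1 everywhere H is.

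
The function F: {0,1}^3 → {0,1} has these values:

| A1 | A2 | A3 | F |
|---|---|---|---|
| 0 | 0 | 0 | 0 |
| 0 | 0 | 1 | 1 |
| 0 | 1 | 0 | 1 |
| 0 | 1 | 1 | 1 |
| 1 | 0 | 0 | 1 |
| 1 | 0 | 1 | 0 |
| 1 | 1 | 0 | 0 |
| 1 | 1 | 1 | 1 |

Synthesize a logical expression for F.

F is 0 on only 3 rows — (0,0,0), (1,0,1), (1,1,0). Writing each as a minterm (¬A1·¬A2·¬A3, A1·¬A2·A3, A1·A2·¬A3) and OR-ing them characterizes exactly where F=0, so F is the negation of that disjunction.

F(A1, A2, A3) = ~((((~A1 & ~A2) & ~A3) | ((A1 & ~A2) & A3)) | ((A1 & A2) & ~A3))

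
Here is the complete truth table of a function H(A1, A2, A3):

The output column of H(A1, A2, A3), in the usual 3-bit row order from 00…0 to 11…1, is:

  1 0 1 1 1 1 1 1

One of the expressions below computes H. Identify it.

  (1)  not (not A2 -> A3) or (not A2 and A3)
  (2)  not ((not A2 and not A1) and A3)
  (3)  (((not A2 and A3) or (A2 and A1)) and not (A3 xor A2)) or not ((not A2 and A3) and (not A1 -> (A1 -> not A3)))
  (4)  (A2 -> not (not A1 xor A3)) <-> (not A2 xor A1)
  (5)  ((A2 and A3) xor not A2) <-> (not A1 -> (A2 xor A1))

(1) fails at (0,0,1): the formula yields 1, H is 0.
(3) fails at (1,0,1): the formula yields 0, H is 1.
(4) fails at (0,0,1): the formula yields 1, H is 0.
(5) fails at (0,0,0): the formula yields 0, H is 1.
(2) is the remaining candidate, and it agrees with H on all 8 inputs.

2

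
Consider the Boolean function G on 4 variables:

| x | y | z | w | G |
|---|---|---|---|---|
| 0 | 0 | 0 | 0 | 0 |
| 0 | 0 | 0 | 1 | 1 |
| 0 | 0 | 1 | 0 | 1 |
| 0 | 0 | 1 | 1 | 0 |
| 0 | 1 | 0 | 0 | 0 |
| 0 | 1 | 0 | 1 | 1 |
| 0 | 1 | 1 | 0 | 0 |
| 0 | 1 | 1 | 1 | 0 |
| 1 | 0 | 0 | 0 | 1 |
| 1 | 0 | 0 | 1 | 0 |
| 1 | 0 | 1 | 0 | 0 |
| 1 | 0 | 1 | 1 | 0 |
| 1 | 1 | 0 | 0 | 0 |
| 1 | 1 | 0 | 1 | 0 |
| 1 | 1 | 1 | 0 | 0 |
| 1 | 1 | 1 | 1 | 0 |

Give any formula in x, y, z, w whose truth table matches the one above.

G(x, y, z, w) = (((((NOT x AND NOT y) AND NOT z) AND w) OR (((NOT x AND NOT y) AND z) AND NOT w)) OR (((NOT x AND y) AND NOT z) AND w)) OR (((x AND NOT y) AND NOT z) AND NOT w)

G=1 on 4 inputs: (0,0,0,1), (0,0,1,0), (0,1,0,1), (1,0,0,0). Reading each as a conjunction of literals (¬x·¬y·¬z·w, ¬x·¬y·z·¬w, ¬x·y·¬z·w, x·¬y·¬z·¬w) and taking the OR gives the canonical DNF.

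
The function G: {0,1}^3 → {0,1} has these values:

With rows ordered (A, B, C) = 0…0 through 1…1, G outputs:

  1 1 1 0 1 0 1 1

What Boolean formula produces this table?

G(A, B, C) = ¬(((¬A ∧ B) ∧ C) ∨ ((A ∧ ¬B) ∧ C))

G is 0 on only 2 rows — (0,1,1), (1,0,1). Writing each as a minterm (¬A·B·C, A·¬B·C) and OR-ing them characterizes exactly where G=0, so G is the negation of that disjunction.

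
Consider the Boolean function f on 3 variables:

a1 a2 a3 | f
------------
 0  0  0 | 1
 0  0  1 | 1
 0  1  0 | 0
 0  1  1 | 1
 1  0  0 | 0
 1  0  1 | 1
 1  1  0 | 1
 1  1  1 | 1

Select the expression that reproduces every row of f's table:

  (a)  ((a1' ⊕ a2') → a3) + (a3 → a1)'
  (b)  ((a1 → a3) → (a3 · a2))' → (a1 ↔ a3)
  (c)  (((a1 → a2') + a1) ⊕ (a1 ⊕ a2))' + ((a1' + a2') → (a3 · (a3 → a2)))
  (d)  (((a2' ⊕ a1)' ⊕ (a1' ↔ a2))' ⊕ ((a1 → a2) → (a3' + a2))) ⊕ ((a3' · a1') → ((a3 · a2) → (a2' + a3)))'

(b) disagrees with f on (0,0,1) (formula → 0, table → 1); rule it out.
(c) disagrees with f on (0,0,0) (formula → 0, table → 1); rule it out.
(d) disagrees with f on (0,0,0) (formula → 0, table → 1); rule it out.
That leaves (a). Evaluating it on every row reproduces the table of f exactly.

a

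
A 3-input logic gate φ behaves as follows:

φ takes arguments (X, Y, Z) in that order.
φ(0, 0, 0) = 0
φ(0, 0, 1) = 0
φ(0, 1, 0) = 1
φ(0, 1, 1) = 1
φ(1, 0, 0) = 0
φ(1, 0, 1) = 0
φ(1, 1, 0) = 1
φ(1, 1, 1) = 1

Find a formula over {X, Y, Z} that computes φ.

The 1-rows are (0,1,0), (0,1,1), (1,1,0), (1,1,1). Each contributes one minterm — ¬X·Y·¬Z; ¬X·Y·Z; X·Y·¬Z; X·Y·Z — and their disjunction is a sum-of-products form of φ.

φ(X, Y, Z) = ((((~X & Y) & ~Z) | ((~X & Y) & Z)) | ((X & Y) & ~Z)) | ((X & Y) & Z)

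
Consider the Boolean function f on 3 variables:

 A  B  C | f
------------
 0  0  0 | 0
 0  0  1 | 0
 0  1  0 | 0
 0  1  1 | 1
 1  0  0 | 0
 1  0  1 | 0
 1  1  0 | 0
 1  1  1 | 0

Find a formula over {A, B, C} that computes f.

Only row (0,1,1) gives 1. That row's minterm ¬A·B·C is f directly.

f(A, B, C) = (~A & B) & C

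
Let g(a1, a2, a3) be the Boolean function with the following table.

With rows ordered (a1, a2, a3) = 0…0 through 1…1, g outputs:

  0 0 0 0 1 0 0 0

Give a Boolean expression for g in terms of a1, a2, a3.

g is 1 on exactly one input, (1,0,0), whose minterm is a1·¬a2·¬a3. So g is just that conjunction.

g(a1, a2, a3) = (a1 · a2') · a3'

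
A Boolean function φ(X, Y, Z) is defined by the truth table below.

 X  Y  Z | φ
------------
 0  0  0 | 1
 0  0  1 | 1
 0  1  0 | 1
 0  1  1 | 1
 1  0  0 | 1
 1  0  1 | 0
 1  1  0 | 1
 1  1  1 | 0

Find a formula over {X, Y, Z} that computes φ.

φ is 0 on only 2 rows — (1,0,1), (1,1,1). Writing each as a minterm (X·¬Y·Z, X·Y·Z) and OR-ing them characterizes exactly where φ=0, so φ is the negation of that disjunction.

φ(X, Y, Z) = ¬(((X ∧ ¬Y) ∧ Z) ∨ ((X ∧ Y) ∧ Z))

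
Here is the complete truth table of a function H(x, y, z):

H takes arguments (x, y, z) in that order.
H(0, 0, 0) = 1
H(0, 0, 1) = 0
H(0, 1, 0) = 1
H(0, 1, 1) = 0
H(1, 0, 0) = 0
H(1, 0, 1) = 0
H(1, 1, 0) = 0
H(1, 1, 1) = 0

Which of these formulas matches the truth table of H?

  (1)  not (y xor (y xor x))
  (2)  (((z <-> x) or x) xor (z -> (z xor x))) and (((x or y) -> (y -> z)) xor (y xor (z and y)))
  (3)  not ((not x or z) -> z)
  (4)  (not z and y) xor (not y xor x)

(1): at (0,0,1) it gives 1, but H = 0 — eliminated.
(2): at (0,0,0) it gives 0, but H = 1 — eliminated.
(4): at (0,0,1) it gives 1, but H = 0 — eliminated.
Only (3) survives; checking it on all 8 rows confirms it matches H.

3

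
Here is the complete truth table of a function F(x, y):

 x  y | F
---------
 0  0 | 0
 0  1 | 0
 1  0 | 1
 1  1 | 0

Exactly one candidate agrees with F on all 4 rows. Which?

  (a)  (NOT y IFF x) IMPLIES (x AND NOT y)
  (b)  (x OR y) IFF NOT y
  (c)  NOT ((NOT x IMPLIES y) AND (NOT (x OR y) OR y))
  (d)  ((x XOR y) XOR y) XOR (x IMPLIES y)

(a) fails at (0,0): the formula yields 1, F is 0.
(c) fails at (0,0): the formula yields 1, F is 0.
(d) fails at (0,0): the formula yields 1, F is 0.
That leaves (b). Evaluating it on every row reproduces the table of F exactly.

b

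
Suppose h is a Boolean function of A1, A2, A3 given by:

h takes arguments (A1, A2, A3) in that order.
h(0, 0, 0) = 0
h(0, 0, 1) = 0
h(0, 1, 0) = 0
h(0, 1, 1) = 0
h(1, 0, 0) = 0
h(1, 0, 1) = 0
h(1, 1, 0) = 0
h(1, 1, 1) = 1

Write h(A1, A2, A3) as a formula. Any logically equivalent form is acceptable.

The output is 1 only when every input is 1 — the AND of all inputs.

h(A1, A2, A3) = (A1 and A2) and A3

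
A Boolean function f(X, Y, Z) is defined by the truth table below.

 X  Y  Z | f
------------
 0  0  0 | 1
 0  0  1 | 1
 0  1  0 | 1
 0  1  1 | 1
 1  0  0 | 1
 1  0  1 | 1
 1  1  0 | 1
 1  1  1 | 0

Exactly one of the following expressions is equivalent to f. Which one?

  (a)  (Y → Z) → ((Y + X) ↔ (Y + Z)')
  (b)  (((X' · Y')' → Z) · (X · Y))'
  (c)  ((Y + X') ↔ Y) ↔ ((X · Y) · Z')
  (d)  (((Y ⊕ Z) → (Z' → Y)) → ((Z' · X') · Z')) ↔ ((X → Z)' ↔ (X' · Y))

(a) disagrees with f on (0,0,0) (formula → 0, table → 1); rule it out.
(c) disagrees with f on (0,1,0) (formula → 0, table → 1); rule it out.
(d) disagrees with f on (0,0,1) (formula → 0, table → 1); rule it out.
Only (b) survives; checking it on all 8 rows confirms it matches f.

b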